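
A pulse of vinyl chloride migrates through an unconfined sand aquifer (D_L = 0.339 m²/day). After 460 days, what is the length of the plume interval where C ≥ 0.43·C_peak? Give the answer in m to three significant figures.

45.9 m

The plume is Gaussian with σ = √(2Dt) = √(2 × 0.339 × 460) = 17.66 m.
C/C_peak = exp(−Δx²/(2σ²)) = 0.43 ⇒ Δx = σ·√(−2 ln 0.43) = 17.66 × 1.299 = 22.94 m.
Width = 2Δx = 45.9 m.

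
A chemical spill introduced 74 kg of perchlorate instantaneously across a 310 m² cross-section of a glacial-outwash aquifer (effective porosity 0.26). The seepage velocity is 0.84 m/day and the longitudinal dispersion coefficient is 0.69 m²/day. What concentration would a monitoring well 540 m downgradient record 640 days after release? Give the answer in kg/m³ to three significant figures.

For an instantaneous plane source, C(x,t) = M/(n_e·A·√(4πDt)) · exp(−(x−vt)²/(4Dt)), with n_e·A the pore (flow) area.
Plume center vt = 0.84 × 640 = 537.6 m, so the well at 540 m is 2.4 m downgradient of the peak.
√(4πDt) = 74.49 m, giving peak height M/(n_e·A·√(4πDt)) = 74/(0.26 × 310 × 74.49) = 0.01233 kg/m³.
(x−vt)²/(4Dt) = (2.4)²/(4 × 0.69 × 640) = 0.003261; exp(−0.003261) = 0.9967.
C = 0.01233 × 0.9967 = 0.0123 kg/m³.

0.0123 kg/m³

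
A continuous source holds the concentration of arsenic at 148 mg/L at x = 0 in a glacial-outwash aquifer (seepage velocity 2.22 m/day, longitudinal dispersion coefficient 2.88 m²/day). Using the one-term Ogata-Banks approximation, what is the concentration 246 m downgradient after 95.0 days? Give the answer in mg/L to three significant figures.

9.88 mg/L

For a continuous step input, C/C₀ ≈ ½·erfc((x−vt)/(2√(Dt))).
vt = 2.22 × 95.0 = 210.9 m and 2√(Dt) = 2√(2.88 × 95.0) = 33.08 m.
Argument (x−vt)/(2√(Dt)) = (246 − 210.9)/33.08 = 1.061; ½·erfc(1.061) = 0.06674.
C = 148 × 0.06674 = 9.88 mg/L.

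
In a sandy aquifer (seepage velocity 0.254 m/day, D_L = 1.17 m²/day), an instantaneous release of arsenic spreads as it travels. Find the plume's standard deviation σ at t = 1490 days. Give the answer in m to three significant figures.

Dispersive spreading gives a Gaussian with σ² = 2Dt; advection only shifts the center.
σ = √(2 × 1.17 × 1490) = 59.0 m.

59.0 m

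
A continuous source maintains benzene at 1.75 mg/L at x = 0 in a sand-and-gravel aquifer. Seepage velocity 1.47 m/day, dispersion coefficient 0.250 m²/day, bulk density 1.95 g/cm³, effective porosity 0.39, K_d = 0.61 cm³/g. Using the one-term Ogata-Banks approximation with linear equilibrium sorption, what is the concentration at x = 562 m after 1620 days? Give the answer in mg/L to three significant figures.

1.69 mg/L

Retardation factor R = 1 + ρ_b·K_d/n = 1 + 1.95 × 0.61/0.39 = 4.050.
Sorption retards both mechanisms: v_R = v/R = 0.3630 m/day, D_R = D/R = 0.06173 m²/day.
v_R·t = 0.3630 × 1620 = 588.06 m; 2√(D_R t) = 20.00 m; argument = (562 − 588.06)/20.00 = -1.303.
C = C₀ × ½·erfc(-1.303) = 1.75 × 0.9673 = 1.69 mg/L.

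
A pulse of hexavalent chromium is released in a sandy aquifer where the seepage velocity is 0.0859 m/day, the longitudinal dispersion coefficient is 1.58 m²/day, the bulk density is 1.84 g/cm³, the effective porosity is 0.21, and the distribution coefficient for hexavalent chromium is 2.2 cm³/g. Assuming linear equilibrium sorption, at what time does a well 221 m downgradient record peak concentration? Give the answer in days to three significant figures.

Retardation factor R = 1 + ρ_b·K_d/n = 1 + 1.84 × 2.2/0.21 = 20.28.
Sorption retards both mechanisms: v_R = v/R = 0.004236 m/day, D_R = D/R = 0.07791 m²/day.
Peak time from v_R²t² + 2D_R t − x² = 0: t = (√(D_R² + v_R²x²) − D_R)/v_R².
√(D_R² + v_R²x²) = √(0.07791² + 0.004236² × 221²) = 0.9394; v_R² = 1.794e-05.
t = (0.9394 − 0.07791)/1.794e-05 = 48000 days.

48000 days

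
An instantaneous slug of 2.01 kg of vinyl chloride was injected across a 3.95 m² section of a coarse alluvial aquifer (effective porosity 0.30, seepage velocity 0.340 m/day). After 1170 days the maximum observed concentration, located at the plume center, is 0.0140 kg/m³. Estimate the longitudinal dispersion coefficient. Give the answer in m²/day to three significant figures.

At the plume center C_max = M/(n_e·A·√(4πDt)), so D = M²/(4πt·(n_e·A·C_max)²).
n_e·A·C_max = 0.30 × 3.95 × 0.0140 = 0.01659 kg/m.
D = 2.01²/(4π × 1170 × 0.01659²) = 0.998 m²/day.

0.998 m²/day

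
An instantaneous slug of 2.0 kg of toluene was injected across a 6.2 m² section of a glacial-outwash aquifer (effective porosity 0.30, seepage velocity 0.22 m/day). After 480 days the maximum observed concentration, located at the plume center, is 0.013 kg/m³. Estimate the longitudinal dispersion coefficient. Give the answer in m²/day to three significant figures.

At the plume center C_max = M/(n_e·A·√(4πDt)), so D = M²/(4πt·(n_e·A·C_max)²).
n_e·A·C_max = 0.30 × 6.2 × 0.013 = 0.02418 kg/m.
D = 2.0²/(4π × 480 × 0.02418²) = 1.13 m²/day.

1.13 m²/day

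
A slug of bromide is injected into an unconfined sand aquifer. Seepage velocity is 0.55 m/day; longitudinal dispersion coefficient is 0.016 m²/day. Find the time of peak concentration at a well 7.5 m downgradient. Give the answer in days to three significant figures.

For the 1D instantaneous-source solution, setting ∂C/∂t = 0 at fixed x gives v²t² + 2Dt − x² = 0, so t = (√(D² + v²x²) − D)/v².
√(D² + v²x²) = √(0.016² + 0.55² × 7.5²) = 4.125; v² = 0.3025.
t = (4.125 − 0.016)/0.3025 = 13.6 days (vs. the pure-advection estimate x/v = 13.6 d).

13.6 days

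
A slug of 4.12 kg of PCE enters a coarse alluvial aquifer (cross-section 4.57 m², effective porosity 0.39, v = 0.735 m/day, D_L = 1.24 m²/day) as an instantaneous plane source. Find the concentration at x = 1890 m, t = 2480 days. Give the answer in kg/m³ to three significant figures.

For an instantaneous plane source, C(x,t) = M/(n_e·A·√(4πDt)) · exp(−(x−vt)²/(4Dt)), with n_e·A the pore (flow) area.
Plume center vt = 0.735 × 2480 = 1822.8 m, so the well at 1890 m is 67.2 m downgradient of the peak.
√(4πDt) = 196.6 m, giving peak height M/(n_e·A·√(4πDt)) = 4.12/(0.39 × 4.57 × 196.6) = 0.01176 kg/m³.
(x−vt)²/(4Dt) = (67.2)²/(4 × 1.24 × 2480) = 0.3671; exp(−0.3671) = 0.6927.
C = 0.01176 × 0.6927 = 0.00815 kg/m³.

0.00815 kg/m³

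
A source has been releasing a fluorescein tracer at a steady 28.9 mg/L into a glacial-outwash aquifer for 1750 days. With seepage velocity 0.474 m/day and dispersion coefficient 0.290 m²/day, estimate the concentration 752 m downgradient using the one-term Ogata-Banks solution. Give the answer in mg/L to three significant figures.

28.7 mg/L

For a continuous step input, C/C₀ ≈ ½·erfc((x−vt)/(2√(Dt))).
vt = 0.474 × 1750 = 829.5 m and 2√(Dt) = 2√(0.290 × 1750) = 45.06 m.
Argument (x−vt)/(2√(Dt)) = (752 − 829.5)/45.06 = -1.720; ½·erfc(-1.720) = 0.9925.
C = 28.9 × 0.9925 = 28.7 mg/L.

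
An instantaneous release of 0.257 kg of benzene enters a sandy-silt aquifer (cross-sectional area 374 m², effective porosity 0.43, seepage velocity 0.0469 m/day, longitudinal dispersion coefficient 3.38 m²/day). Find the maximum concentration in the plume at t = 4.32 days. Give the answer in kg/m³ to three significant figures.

The peak of an instantaneous 1D plume sits at x = vt; there the Gaussian factor is 1 and C_max = M/(n_e·A·√(4πDt)), where n_e·A is the pore area the mass is dissolved in.
√(4πDt) = √(4π × 3.38 × 4.32) = 13.55 m, so C_max = 0.257/(0.43 × 374 × 13.55) = 0.000118 kg/m³.

0.000118 kg/m³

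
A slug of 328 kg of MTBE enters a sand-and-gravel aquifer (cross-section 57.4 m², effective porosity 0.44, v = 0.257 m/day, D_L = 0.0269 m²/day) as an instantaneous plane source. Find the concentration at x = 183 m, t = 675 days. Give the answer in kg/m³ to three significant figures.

For an instantaneous plane source, C(x,t) = M/(n_e·A·√(4πDt)) · exp(−(x−vt)²/(4Dt)), with n_e·A the pore (flow) area.
Plume center vt = 0.257 × 675 = 173.475 m, so the well at 183 m is 9.525 m downgradient of the peak.
√(4πDt) = 15.11 m, giving peak height M/(n_e·A·√(4πDt)) = 328/(0.44 × 57.4 × 15.11) = 0.8595 kg/m³.
(x−vt)²/(4Dt) = (9.525)²/(4 × 0.0269 × 675) = 1.249; exp(−1.249) = 0.2868.
C = 0.8595 × 0.2868 = 0.247 kg/m³.

0.247 kg/m³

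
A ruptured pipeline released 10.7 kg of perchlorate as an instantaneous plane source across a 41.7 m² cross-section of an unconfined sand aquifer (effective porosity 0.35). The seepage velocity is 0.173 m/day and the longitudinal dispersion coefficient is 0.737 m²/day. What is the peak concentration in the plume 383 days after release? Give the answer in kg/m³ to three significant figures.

The peak of an instantaneous 1D plume sits at x = vt; there the Gaussian factor is 1 and C_max = M/(n_e·A·√(4πDt)), where n_e·A is the pore area the mass is dissolved in.
√(4πDt) = √(4π × 0.737 × 383) = 59.56 m, so C_max = 10.7/(0.35 × 41.7 × 59.56) = 0.0123 kg/m³.

0.0123 kg/m³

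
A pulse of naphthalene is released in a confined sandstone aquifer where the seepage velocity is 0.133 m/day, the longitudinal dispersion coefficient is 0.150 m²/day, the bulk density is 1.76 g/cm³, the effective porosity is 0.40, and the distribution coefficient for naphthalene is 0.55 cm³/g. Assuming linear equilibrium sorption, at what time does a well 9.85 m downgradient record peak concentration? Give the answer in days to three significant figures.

Retardation factor R = 1 + ρ_b·K_d/n = 1 + 1.76 × 0.55/0.40 = 3.420.
Sorption retards both mechanisms: v_R = v/R = 0.03889 m/day, D_R = D/R = 0.04386 m²/day.
Peak time from v_R²t² + 2D_R t − x² = 0: t = (√(D_R² + v_R²x²) − D_R)/v_R².
√(D_R² + v_R²x²) = √(0.04386² + 0.03889² × 9.85²) = 0.3856; v_R² = 0.001512.
t = (0.3856 − 0.04386)/0.001512 = 226 days.

226 days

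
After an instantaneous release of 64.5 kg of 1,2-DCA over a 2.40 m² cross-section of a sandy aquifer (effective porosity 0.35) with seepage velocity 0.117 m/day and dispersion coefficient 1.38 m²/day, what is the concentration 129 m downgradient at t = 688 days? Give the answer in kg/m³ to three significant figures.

For an instantaneous plane source, C(x,t) = M/(n_e·A·√(4πDt)) · exp(−(x−vt)²/(4Dt)), with n_e·A the pore (flow) area.
Plume center vt = 0.117 × 688 = 80.496 m, so the well at 129 m is 48.504 m downgradient of the peak.
√(4πDt) = 109.2 m, giving peak height M/(n_e·A·√(4πDt)) = 64.5/(0.35 × 2.40 × 109.2) = 0.7032 kg/m³.
(x−vt)²/(4Dt) = (48.504)²/(4 × 1.38 × 688) = 0.6195; exp(−0.6195) = 0.5382.
C = 0.7032 × 0.5382 = 0.378 kg/m³.

0.378 kg/m³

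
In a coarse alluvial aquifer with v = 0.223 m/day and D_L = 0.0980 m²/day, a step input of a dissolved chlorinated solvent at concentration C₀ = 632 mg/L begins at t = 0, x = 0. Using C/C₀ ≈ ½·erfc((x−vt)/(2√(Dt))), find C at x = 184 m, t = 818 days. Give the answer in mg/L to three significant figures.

For a continuous step input, C/C₀ ≈ ½·erfc((x−vt)/(2√(Dt))).
vt = 0.223 × 818 = 182.414 m and 2√(Dt) = 2√(0.0980 × 818) = 17.91 m.
Argument (x−vt)/(2√(Dt)) = (184 − 182.414)/17.91 = 0.08855; ½·erfc(0.08855) = 0.4502.
C = 632 × 0.4502 = 285 mg/L.

285 mg/L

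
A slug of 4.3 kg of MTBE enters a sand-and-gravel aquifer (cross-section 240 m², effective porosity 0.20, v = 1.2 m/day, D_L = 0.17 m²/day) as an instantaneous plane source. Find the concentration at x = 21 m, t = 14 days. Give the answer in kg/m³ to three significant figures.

0.00257 kg/m³

For an instantaneous plane source, C(x,t) = M/(n_e·A·√(4πDt)) · exp(−(x−vt)²/(4Dt)), with n_e·A the pore (flow) area.
Plume center vt = 1.2 × 14 = 16.8 m, so the well at 21 m is 4.2 m downgradient of the peak.
√(4πDt) = 5.469 m, giving peak height M/(n_e·A·√(4πDt)) = 4.3/(0.20 × 240 × 5.469) = 0.01638 kg/m³.
(x−vt)²/(4Dt) = (4.2)²/(4 × 0.17 × 14) = 1.853; exp(−1.853) = 0.1568.
C = 0.01638 × 0.1568 = 0.00257 kg/m³.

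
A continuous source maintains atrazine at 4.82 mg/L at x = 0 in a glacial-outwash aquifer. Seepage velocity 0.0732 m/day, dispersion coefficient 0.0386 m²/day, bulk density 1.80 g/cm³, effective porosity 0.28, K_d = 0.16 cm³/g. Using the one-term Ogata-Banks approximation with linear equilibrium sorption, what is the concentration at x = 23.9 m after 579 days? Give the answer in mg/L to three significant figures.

Retardation factor R = 1 + ρ_b·K_d/n = 1 + 1.80 × 0.16/0.28 = 2.029.
Sorption retards both mechanisms: v_R = v/R = 0.03608 m/day, D_R = D/R = 0.01902 m²/day.
v_R·t = 0.03608 × 579 = 20.89032 m; 2√(D_R t) = 6.637 m; argument = (23.9 − 20.89032)/6.637 = 0.4535.
C = C₀ × ½·erfc(0.4535) = 4.82 × 0.2606 = 1.26 mg/L.

1.26 mg/L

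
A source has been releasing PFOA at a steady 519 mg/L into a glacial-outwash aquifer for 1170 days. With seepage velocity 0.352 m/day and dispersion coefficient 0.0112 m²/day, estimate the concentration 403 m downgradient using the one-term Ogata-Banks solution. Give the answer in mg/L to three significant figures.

497 mg/L

For a continuous step input, C/C₀ ≈ ½·erfc((x−vt)/(2√(Dt))).
vt = 0.352 × 1170 = 411.84 m and 2√(Dt) = 2√(0.0112 × 1170) = 7.240 m.
Argument (x−vt)/(2√(Dt)) = (403 − 411.84)/7.240 = -1.221; ½·erfc(-1.221) = 0.9579.
C = 519 × 0.9579 = 497 mg/L.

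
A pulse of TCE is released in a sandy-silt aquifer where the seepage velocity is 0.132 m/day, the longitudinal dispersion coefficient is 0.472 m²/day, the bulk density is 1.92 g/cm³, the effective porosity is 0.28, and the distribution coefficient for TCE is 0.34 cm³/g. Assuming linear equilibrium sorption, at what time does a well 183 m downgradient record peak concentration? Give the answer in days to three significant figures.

Retardation factor R = 1 + ρ_b·K_d/n = 1 + 1.92 × 0.34/0.28 = 3.331.
Sorption retards both mechanisms: v_R = v/R = 0.03963 m/day, D_R = D/R = 0.1417 m²/day.
Peak time from v_R²t² + 2D_R t − x² = 0: t = (√(D_R² + v_R²x²) − D_R)/v_R².
√(D_R² + v_R²x²) = √(0.1417² + 0.03963² × 183²) = 7.254; v_R² = 0.001571.
t = (7.254 − 0.1417)/0.001571 = 4530 days.

4530 days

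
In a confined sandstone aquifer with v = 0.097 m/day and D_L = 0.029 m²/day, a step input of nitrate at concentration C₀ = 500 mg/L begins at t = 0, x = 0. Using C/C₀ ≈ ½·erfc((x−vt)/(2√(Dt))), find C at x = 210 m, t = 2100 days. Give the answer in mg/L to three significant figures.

142 mg/L

For a continuous step input, C/C₀ ≈ ½·erfc((x−vt)/(2√(Dt))).
vt = 0.097 × 2100 = 203.7 m and 2√(Dt) = 2√(0.029 × 2100) = 15.61 m.
Argument (x−vt)/(2√(Dt)) = (210 − 203.7)/15.61 = 0.4036; ½·erfc(0.4036) = 0.2841.
C = 500 × 0.2841 = 142 mg/L.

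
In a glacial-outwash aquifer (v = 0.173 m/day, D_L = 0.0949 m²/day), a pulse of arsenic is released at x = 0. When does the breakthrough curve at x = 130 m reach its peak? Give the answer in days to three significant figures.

For the 1D instantaneous-source solution, setting ∂C/∂t = 0 at fixed x gives v²t² + 2Dt − x² = 0, so t = (√(D² + v²x²) − D)/v².
√(D² + v²x²) = √(0.0949² + 0.173² × 130²) = 22.49; v² = 0.029929.
t = (22.49 − 0.0949)/0.029929 = 748 days (vs. the pure-advection estimate x/v = 751 d).

748 days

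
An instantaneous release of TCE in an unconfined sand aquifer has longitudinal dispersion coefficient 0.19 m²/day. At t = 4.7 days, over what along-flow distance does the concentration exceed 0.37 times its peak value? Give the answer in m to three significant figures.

The plume is Gaussian with σ = √(2Dt) = √(2 × 0.19 × 4.7) = 1.336 m.
C/C_peak = exp(−Δx²/(2σ²)) = 0.37 ⇒ Δx = σ·√(−2 ln 0.37) = 1.336 × 1.410 = 1.884 m.
Width = 2Δx = 3.77 m.

3.77 m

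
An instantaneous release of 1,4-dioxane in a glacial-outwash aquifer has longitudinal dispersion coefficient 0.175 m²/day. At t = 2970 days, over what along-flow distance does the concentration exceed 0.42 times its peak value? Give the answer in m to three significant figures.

The plume is Gaussian with σ = √(2Dt) = √(2 × 0.175 × 2970) = 32.24 m.
C/C_peak = exp(−Δx²/(2σ²)) = 0.42 ⇒ Δx = σ·√(−2 ln 0.42) = 32.24 × 1.317 = 42.46 m.
Width = 2Δx = 84.9 m.

84.9 m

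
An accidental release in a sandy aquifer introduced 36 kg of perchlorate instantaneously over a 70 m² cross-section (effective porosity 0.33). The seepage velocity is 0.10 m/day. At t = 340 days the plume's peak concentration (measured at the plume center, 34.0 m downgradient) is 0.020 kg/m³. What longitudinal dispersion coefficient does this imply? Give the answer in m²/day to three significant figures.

At the plume center C_max = M/(n_e·A·√(4πDt)), so D = M²/(4πt·(n_e·A·C_max)²).
n_e·A·C_max = 0.33 × 70 × 0.020 = 0.4620 kg/m.
D = 36²/(4π × 340 × 0.4620²) = 1.42 m²/day.

1.42 m²/day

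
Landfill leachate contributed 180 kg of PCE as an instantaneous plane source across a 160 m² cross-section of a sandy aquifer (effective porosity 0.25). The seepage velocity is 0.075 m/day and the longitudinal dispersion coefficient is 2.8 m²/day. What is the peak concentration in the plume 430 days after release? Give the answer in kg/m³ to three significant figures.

0.0366 kg/m³

The peak of an instantaneous 1D plume sits at x = vt; there the Gaussian factor is 1 and C_max = M/(n_e·A·√(4πDt)), where n_e·A is the pore area the mass is dissolved in.
√(4πDt) = √(4π × 2.8 × 430) = 123.0 m, so C_max = 180/(0.25 × 160 × 123.0) = 0.0366 kg/m³.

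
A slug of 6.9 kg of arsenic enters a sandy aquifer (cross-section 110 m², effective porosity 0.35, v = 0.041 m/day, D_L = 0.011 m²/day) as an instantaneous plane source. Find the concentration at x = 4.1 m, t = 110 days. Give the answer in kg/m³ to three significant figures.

0.0444 kg/m³

For an instantaneous plane source, C(x,t) = M/(n_e·A·√(4πDt)) · exp(−(x−vt)²/(4Dt)), with n_e·A the pore (flow) area.
Plume center vt = 0.041 × 110 = 4.51 m, so the well at 4.1 m is 0.41 m upgradient of the peak.
√(4πDt) = 3.899 m, giving peak height M/(n_e·A·√(4πDt)) = 6.9/(0.35 × 110 × 3.899) = 0.04597 kg/m³.
(x−vt)²/(4Dt) = (-0.41)²/(4 × 0.011 × 110) = 0.03473; exp(−0.03473) = 0.9659.
C = 0.04597 × 0.9659 = 0.0444 kg/m³.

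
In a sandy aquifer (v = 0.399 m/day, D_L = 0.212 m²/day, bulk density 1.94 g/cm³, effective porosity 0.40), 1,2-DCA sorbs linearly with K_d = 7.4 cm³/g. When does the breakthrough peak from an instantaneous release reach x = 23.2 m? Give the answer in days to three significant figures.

Retardation factor R = 1 + ρ_b·K_d/n = 1 + 1.94 × 7.4/0.40 = 36.89.
Sorption retards both mechanisms: v_R = v/R = 0.01082 m/day, D_R = D/R = 0.005747 m²/day.
Peak time from v_R²t² + 2D_R t − x² = 0: t = (√(D_R² + v_R²x²) − D_R)/v_R².
√(D_R² + v_R²x²) = √(0.005747² + 0.01082² × 23.2²) = 0.2511; v_R² = 0.0001171.
t = (0.2511 − 0.005747)/0.0001171 = 2100 days.

2100 days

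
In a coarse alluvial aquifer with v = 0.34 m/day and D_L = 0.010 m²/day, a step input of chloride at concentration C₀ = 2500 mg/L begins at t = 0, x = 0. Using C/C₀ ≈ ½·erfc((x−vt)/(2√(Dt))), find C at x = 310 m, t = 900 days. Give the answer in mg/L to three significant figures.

For a continuous step input, C/C₀ ≈ ½·erfc((x−vt)/(2√(Dt))).
vt = 0.34 × 900 = 306 m and 2√(Dt) = 2√(0.010 × 900) = 6.000 m.
Argument (x−vt)/(2√(Dt)) = (310 − 306)/6.000 = 0.6667; ½·erfc(0.6667) = 0.1729.
C = 2500 × 0.1729 = 432 mg/L.

432 mg/L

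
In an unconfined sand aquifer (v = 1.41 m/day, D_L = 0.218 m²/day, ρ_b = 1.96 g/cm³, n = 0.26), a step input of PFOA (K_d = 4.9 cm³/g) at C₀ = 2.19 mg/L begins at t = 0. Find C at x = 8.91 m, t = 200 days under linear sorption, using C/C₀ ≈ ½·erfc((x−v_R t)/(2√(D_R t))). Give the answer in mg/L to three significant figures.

Retardation factor R = 1 + ρ_b·K_d/n = 1 + 1.96 × 4.9/0.26 = 37.94.
Sorption retards both mechanisms: v_R = v/R = 0.03716 m/day, D_R = D/R = 0.005746 m²/day.
v_R·t = 0.03716 × 200 = 7.432 m; 2√(D_R t) = 2.144 m; argument = (8.91 − 7.432)/2.144 = 0.6894.
C = C₀ × ½·erfc(0.6894) = 2.19 × 0.1648 = 0.361 mg/L.

0.361 mg/L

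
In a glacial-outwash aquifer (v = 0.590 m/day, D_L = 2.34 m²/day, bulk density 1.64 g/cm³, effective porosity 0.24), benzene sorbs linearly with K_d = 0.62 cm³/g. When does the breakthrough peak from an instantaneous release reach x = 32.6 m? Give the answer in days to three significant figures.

Retardation factor R = 1 + ρ_b·K_d/n = 1 + 1.64 × 0.62/0.24 = 5.237.
Sorption retards both mechanisms: v_R = v/R = 0.1127 m/day, D_R = D/R = 0.4468 m²/day.
Peak time from v_R²t² + 2D_R t − x² = 0: t = (√(D_R² + v_R²x²) − D_R)/v_R².
√(D_R² + v_R²x²) = √(0.4468² + 0.1127² × 32.6²) = 3.701; v_R² = 0.01270.
t = (3.701 − 0.4468)/0.01270 = 256 days.

256 days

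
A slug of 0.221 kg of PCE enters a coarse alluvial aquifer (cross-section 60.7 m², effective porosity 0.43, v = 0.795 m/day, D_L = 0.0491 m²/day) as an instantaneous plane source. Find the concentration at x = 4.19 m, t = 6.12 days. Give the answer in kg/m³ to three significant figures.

0.00298 kg/m³

For an instantaneous plane source, C(x,t) = M/(n_e·A·√(4πDt)) · exp(−(x−vt)²/(4Dt)), with n_e·A the pore (flow) area.
Plume center vt = 0.795 × 6.12 = 4.8654 m, so the well at 4.19 m is 0.6754 m upgradient of the peak.
√(4πDt) = 1.943 m, giving peak height M/(n_e·A·√(4πDt)) = 0.221/(0.43 × 60.7 × 1.943) = 0.004358 kg/m³.
(x−vt)²/(4Dt) = (-0.6754)²/(4 × 0.0491 × 6.12) = 0.3795; exp(−0.3795) = 0.6842.
C = 0.004358 × 0.6842 = 0.00298 kg/m³.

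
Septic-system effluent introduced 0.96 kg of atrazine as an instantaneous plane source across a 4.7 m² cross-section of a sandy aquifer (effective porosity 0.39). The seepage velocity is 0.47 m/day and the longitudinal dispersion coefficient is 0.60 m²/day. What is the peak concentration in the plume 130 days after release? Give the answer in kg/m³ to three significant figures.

The peak of an instantaneous 1D plume sits at x = vt; there the Gaussian factor is 1 and C_max = M/(n_e·A·√(4πDt)), where n_e·A is the pore area the mass is dissolved in.
√(4πDt) = √(4π × 0.60 × 130) = 31.31 m, so C_max = 0.96/(0.39 × 4.7 × 31.31) = 0.0167 kg/m³.

0.0167 kg/m³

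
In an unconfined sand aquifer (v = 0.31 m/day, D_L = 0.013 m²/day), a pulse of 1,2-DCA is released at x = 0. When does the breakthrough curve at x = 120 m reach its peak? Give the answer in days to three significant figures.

387 days

For the 1D instantaneous-source solution, setting ∂C/∂t = 0 at fixed x gives v²t² + 2Dt − x² = 0, so t = (√(D² + v²x²) − D)/v².
√(D² + v²x²) = √(0.013² + 0.31² × 120²) = 37.20; v² = 0.0961.
t = (37.20 − 0.013)/0.0961 = 387 days (vs. the pure-advection estimate x/v = 387 d).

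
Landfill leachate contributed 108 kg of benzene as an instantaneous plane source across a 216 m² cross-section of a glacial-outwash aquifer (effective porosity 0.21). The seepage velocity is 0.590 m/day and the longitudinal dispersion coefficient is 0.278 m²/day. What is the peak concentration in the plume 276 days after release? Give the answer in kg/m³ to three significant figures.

The peak of an instantaneous 1D plume sits at x = vt; there the Gaussian factor is 1 and C_max = M/(n_e·A·√(4πDt)), where n_e·A is the pore area the mass is dissolved in.
√(4πDt) = √(4π × 0.278 × 276) = 31.05 m, so C_max = 108/(0.21 × 216 × 31.05) = 0.0767 kg/m³.

0.0767 kg/m³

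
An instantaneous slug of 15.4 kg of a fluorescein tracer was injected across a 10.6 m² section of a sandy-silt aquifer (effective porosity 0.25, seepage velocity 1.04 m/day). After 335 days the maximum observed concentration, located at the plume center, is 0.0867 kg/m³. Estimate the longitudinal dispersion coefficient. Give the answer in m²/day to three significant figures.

1.07 m²/day

At the plume center C_max = M/(n_e·A·√(4πDt)), so D = M²/(4πt·(n_e·A·C_max)²).
n_e·A·C_max = 0.25 × 10.6 × 0.0867 = 0.2298 kg/m.
D = 15.4²/(4π × 335 × 0.2298²) = 1.07 m²/day.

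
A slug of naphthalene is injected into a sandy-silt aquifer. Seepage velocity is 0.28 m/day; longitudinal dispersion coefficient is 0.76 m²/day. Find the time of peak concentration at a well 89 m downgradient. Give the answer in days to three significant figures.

308 days

For the 1D instantaneous-source solution, setting ∂C/∂t = 0 at fixed x gives v²t² + 2Dt − x² = 0, so t = (√(D² + v²x²) − D)/v².
√(D² + v²x²) = √(0.76² + 0.28² × 89²) = 24.93; v² = 0.0784.
t = (24.93 − 0.76)/0.0784 = 308 days (vs. the pure-advection estimate x/v = 318 d).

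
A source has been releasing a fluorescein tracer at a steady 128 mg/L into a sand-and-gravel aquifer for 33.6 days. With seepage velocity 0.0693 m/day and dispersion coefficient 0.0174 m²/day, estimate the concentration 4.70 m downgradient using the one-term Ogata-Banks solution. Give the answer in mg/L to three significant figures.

For a continuous step input, C/C₀ ≈ ½·erfc((x−vt)/(2√(Dt))).
vt = 0.0693 × 33.6 = 2.32848 m and 2√(Dt) = 2√(0.0174 × 33.6) = 1.529 m.
Argument (x−vt)/(2√(Dt)) = (4.70 − 2.32848)/1.529 = 1.551; ½·erfc(1.551) = 0.01414.
C = 128 × 0.01414 = 1.81 mg/L.

1.81 mg/L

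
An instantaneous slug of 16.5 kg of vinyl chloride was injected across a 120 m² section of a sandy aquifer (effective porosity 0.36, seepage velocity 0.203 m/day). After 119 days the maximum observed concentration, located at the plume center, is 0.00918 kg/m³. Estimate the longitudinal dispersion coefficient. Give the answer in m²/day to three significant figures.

1.16 m²/day

At the plume center C_max = M/(n_e·A·√(4πDt)), so D = M²/(4πt·(n_e·A·C_max)²).
n_e·A·C_max = 0.36 × 120 × 0.00918 = 0.3966 kg/m.
D = 16.5²/(4π × 119 × 0.3966²) = 1.16 m²/day.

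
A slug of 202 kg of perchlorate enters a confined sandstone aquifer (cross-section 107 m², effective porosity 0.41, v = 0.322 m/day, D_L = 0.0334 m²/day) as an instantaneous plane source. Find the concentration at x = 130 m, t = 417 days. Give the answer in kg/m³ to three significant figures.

0.251 kg/m³

For an instantaneous plane source, C(x,t) = M/(n_e·A·√(4πDt)) · exp(−(x−vt)²/(4Dt)), with n_e·A the pore (flow) area.
Plume center vt = 0.322 × 417 = 134.274 m, so the well at 130 m is 4.274 m upgradient of the peak.
√(4πDt) = 13.23 m, giving peak height M/(n_e·A·√(4πDt)) = 202/(0.41 × 107 × 13.23) = 0.3480 kg/m³.
(x−vt)²/(4Dt) = (-4.274)²/(4 × 0.0334 × 417) = 0.3279; exp(−0.3279) = 0.7204.
C = 0.3480 × 0.7204 = 0.251 kg/m³.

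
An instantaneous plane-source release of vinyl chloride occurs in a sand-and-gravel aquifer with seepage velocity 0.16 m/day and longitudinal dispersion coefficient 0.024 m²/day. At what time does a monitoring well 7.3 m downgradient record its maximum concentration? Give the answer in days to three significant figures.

For the 1D instantaneous-source solution, setting ∂C/∂t = 0 at fixed x gives v²t² + 2Dt − x² = 0, so t = (√(D² + v²x²) − D)/v².
√(D² + v²x²) = √(0.024² + 0.16² × 7.3²) = 1.168; v² = 0.0256.
t = (1.168 − 0.024)/0.0256 = 44.7 days (vs. the pure-advection estimate x/v = 45.6 d).

44.7 days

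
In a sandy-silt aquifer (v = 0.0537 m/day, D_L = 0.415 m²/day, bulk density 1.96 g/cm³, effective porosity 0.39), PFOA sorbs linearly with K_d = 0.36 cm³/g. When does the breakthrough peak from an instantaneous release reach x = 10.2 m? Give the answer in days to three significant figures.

265 days

Retardation factor R = 1 + ρ_b·K_d/n = 1 + 1.96 × 0.36/0.39 = 2.809.
Sorption retards both mechanisms: v_R = v/R = 0.01912 m/day, D_R = D/R = 0.1477 m²/day.
Peak time from v_R²t² + 2D_R t − x² = 0: t = (√(D_R² + v_R²x²) − D_R)/v_R².
√(D_R² + v_R²x²) = √(0.1477² + 0.01912² × 10.2²) = 0.2446; v_R² = 0.0003656.
t = (0.2446 − 0.1477)/0.0003656 = 265 days.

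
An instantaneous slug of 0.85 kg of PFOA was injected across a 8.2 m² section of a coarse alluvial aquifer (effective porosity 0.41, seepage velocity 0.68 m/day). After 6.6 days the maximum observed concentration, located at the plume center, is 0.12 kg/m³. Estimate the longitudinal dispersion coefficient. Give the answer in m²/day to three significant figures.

At the plume center C_max = M/(n_e·A·√(4πDt)), so D = M²/(4πt·(n_e·A·C_max)²).
n_e·A·C_max = 0.41 × 8.2 × 0.12 = 0.4034 kg/m.
D = 0.85²/(4π × 6.6 × 0.4034²) = 0.0535 m²/day.

0.0535 m²/day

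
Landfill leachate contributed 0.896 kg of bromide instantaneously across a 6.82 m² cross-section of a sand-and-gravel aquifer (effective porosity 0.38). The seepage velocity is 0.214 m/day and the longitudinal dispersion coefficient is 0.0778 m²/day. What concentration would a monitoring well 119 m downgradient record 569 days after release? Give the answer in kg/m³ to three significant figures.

For an instantaneous plane source, C(x,t) = M/(n_e·A·√(4πDt)) · exp(−(x−vt)²/(4Dt)), with n_e·A the pore (flow) area.
Plume center vt = 0.214 × 569 = 121.766 m, so the well at 119 m is 2.766 m upgradient of the peak.
√(4πDt) = 23.59 m, giving peak height M/(n_e·A·√(4πDt)) = 0.896/(0.38 × 6.82 × 23.59) = 0.01466 kg/m³.
(x−vt)²/(4Dt) = (-2.766)²/(4 × 0.0778 × 569) = 0.04321; exp(−0.04321) = 0.9577.
C = 0.01466 × 0.9577 = 0.0140 kg/m³.

0.0140 kg/m³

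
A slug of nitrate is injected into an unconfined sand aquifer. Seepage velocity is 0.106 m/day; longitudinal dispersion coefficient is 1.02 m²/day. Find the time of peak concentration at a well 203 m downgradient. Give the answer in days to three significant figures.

1830 days

For the 1D instantaneous-source solution, setting ∂C/∂t = 0 at fixed x gives v²t² + 2Dt − x² = 0, so t = (√(D² + v²x²) − D)/v².
√(D² + v²x²) = √(1.02² + 0.106² × 203²) = 21.54; v² = 0.011236.
t = (21.54 − 1.02)/0.011236 = 1830 days (vs. the pure-advection estimate x/v = 1920 d).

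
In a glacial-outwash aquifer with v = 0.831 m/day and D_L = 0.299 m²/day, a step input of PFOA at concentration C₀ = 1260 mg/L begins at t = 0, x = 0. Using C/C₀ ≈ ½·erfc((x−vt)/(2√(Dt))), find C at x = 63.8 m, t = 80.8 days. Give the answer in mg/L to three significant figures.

For a continuous step input, C/C₀ ≈ ½·erfc((x−vt)/(2√(Dt))).
vt = 0.831 × 80.8 = 67.1448 m and 2√(Dt) = 2√(0.299 × 80.8) = 9.830 m.
Argument (x−vt)/(2√(Dt)) = (63.8 − 67.1448)/9.830 = -0.3403; ½·erfc(-0.3403) = 0.6848.
C = 1260 × 0.6848 = 863 mg/L.

863 mg/L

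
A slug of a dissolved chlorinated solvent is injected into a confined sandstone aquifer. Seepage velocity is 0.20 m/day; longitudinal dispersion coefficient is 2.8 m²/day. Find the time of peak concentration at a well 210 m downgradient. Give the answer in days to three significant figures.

982 days

For the 1D instantaneous-source solution, setting ∂C/∂t = 0 at fixed x gives v²t² + 2Dt − x² = 0, so t = (√(D² + v²x²) − D)/v².
√(D² + v²x²) = √(2.8² + 0.20² × 210²) = 42.09; v² = 0.04.
t = (42.09 − 2.8)/0.04 = 982 days (vs. the pure-advection estimate x/v = 1050 d).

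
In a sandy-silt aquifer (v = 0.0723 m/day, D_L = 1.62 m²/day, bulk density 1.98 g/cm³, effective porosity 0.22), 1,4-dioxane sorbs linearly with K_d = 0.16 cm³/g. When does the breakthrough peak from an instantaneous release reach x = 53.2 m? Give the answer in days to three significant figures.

Retardation factor R = 1 + ρ_b·K_d/n = 1 + 1.98 × 0.16/0.22 = 2.440.
Sorption retards both mechanisms: v_R = v/R = 0.02963 m/day, D_R = D/R = 0.6639 m²/day.
Peak time from v_R²t² + 2D_R t − x² = 0: t = (√(D_R² + v_R²x²) − D_R)/v_R².
√(D_R² + v_R²x²) = √(0.6639² + 0.02963² × 53.2²) = 1.710; v_R² = 0.0008779.
t = (1.710 − 0.6639)/0.0008779 = 1190 days.

1190 days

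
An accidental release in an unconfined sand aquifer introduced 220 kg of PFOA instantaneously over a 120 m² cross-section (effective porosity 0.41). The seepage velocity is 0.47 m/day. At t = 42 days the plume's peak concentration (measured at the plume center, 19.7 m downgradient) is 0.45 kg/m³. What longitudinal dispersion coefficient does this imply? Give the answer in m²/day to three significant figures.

At the plume center C_max = M/(n_e·A·√(4πDt)), so D = M²/(4πt·(n_e·A·C_max)²).
n_e·A·C_max = 0.41 × 120 × 0.45 = 22.14 kg/m.
D = 220²/(4π × 42 × 22.14²) = 0.187 m²/day.

0.187 m²/day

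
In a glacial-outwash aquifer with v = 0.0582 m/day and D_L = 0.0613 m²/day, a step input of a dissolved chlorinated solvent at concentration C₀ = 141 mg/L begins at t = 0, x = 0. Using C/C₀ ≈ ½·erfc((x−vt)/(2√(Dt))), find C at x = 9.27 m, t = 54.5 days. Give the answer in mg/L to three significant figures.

For a continuous step input, C/C₀ ≈ ½·erfc((x−vt)/(2√(Dt))).
vt = 0.0582 × 54.5 = 3.1719 m and 2√(Dt) = 2√(0.0613 × 54.5) = 3.656 m.
Argument (x−vt)/(2√(Dt)) = (9.27 − 3.1719)/3.656 = 1.668; ½·erfc(1.668) = 0.009164.
C = 141 × 0.009164 = 1.29 mg/L.

1.29 mg/L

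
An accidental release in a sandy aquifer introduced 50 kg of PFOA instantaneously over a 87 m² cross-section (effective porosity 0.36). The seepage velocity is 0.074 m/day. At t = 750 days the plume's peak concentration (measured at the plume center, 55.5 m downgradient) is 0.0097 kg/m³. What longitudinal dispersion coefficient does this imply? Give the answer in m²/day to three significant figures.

At the plume center C_max = M/(n_e·A·√(4πDt)), so D = M²/(4πt·(n_e·A·C_max)²).
n_e·A·C_max = 0.36 × 87 × 0.0097 = 0.3038 kg/m.
D = 50²/(4π × 750 × 0.3038²) = 2.87 m²/day.

2.87 m²/day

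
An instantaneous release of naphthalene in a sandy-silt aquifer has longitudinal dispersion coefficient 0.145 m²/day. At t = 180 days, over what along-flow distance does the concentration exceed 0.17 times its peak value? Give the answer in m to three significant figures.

27.2 m

The plume is Gaussian with σ = √(2Dt) = √(2 × 0.145 × 180) = 7.225 m.
C/C_peak = exp(−Δx²/(2σ²)) = 0.17 ⇒ Δx = σ·√(−2 ln 0.17) = 7.225 × 1.883 = 13.60 m.
Width = 2Δx = 27.2 m.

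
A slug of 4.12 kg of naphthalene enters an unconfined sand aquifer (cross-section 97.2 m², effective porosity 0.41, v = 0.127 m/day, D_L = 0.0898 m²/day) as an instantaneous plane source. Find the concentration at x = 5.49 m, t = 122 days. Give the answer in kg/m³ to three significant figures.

For an instantaneous plane source, C(x,t) = M/(n_e·A·√(4πDt)) · exp(−(x−vt)²/(4Dt)), with n_e·A the pore (flow) area.
Plume center vt = 0.127 × 122 = 15.494 m, so the well at 5.49 m is 10.004 m upgradient of the peak.
√(4πDt) = 11.73 m, giving peak height M/(n_e·A·√(4πDt)) = 4.12/(0.41 × 97.2 × 11.73) = 0.008814 kg/m³.
(x−vt)²/(4Dt) = (-10.004)²/(4 × 0.0898 × 122) = 2.284; exp(−2.284) = 0.1019.
C = 0.008814 × 0.1019 = 0.000898 kg/m³.

0.000898 kg/m³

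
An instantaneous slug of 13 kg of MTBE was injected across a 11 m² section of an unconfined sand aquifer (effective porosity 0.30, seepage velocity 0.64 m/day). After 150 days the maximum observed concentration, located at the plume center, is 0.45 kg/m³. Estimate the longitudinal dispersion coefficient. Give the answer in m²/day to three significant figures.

0.0407 m²/day

At the plume center C_max = M/(n_e·A·√(4πDt)), so D = M²/(4πt·(n_e·A·C_max)²).
n_e·A·C_max = 0.30 × 11 × 0.45 = 1.485 kg/m.
D = 13²/(4π × 150 × 1.485²) = 0.0407 m²/day.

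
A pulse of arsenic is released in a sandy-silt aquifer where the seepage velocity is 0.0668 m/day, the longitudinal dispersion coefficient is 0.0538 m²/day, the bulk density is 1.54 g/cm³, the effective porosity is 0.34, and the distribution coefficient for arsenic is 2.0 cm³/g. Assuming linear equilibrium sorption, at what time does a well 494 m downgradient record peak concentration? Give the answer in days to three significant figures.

74300 days

Retardation factor R = 1 + ρ_b·K_d/n = 1 + 1.54 × 2.0/0.34 = 10.06.
Sorption retards both mechanisms: v_R = v/R = 0.006640 m/day, D_R = D/R = 0.005348 m²/day.
Peak time from v_R²t² + 2D_R t − x² = 0: t = (√(D_R² + v_R²x²) − D_R)/v_R².
√(D_R² + v_R²x²) = √(0.005348² + 0.006640² × 494²) = 3.280; v_R² = 4.409e-05.
t = (3.280 − 0.005348)/4.409e-05 = 74300 days.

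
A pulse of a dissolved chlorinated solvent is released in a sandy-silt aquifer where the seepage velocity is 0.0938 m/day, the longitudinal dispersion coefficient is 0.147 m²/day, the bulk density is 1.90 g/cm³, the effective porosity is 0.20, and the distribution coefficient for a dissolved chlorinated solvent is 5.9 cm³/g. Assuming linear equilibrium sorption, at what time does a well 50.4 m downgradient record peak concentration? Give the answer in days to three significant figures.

29700 days

Retardation factor R = 1 + ρ_b·K_d/n = 1 + 1.90 × 5.9/0.20 = 57.05.
Sorption retards both mechanisms: v_R = v/R = 0.001644 m/day, D_R = D/R = 0.002577 m²/day.
Peak time from v_R²t² + 2D_R t − x² = 0: t = (√(D_R² + v_R²x²) − D_R)/v_R².
√(D_R² + v_R²x²) = √(0.002577² + 0.001644² × 50.4²) = 0.08290; v_R² = 2.703e-06.
t = (0.08290 − 0.002577)/2.703e-06 = 29700 days.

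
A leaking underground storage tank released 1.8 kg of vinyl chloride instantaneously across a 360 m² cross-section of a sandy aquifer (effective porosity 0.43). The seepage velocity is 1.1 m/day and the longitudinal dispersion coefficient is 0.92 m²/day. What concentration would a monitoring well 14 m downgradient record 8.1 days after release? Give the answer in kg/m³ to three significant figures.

For an instantaneous plane source, C(x,t) = M/(n_e·A·√(4πDt)) · exp(−(x−vt)²/(4Dt)), with n_e·A the pore (flow) area.
Plume center vt = 1.1 × 8.1 = 8.91 m, so the well at 14 m is 5.09 m downgradient of the peak.
√(4πDt) = 9.677 m, giving peak height M/(n_e·A·√(4πDt)) = 1.8/(0.43 × 360 × 9.677) = 0.001202 kg/m³.
(x−vt)²/(4Dt) = (5.09)²/(4 × 0.92 × 8.1) = 0.8692; exp(−0.8692) = 0.4193.
C = 0.001202 × 0.4193 = 0.000504 kg/m³.

0.000504 kg/m³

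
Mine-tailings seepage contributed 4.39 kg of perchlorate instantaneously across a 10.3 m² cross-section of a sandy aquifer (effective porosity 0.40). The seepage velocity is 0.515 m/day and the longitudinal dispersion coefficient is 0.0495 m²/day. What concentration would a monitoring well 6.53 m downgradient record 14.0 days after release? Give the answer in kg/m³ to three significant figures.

For an instantaneous plane source, C(x,t) = M/(n_e·A·√(4πDt)) · exp(−(x−vt)²/(4Dt)), with n_e·A the pore (flow) area.
Plume center vt = 0.515 × 14.0 = 7.21 m, so the well at 6.53 m is 0.68 m upgradient of the peak.
√(4πDt) = 2.951 m, giving peak height M/(n_e·A·√(4πDt)) = 4.39/(0.40 × 10.3 × 2.951) = 0.3611 kg/m³.
(x−vt)²/(4Dt) = (-0.68)²/(4 × 0.0495 × 14.0) = 0.1668; exp(−0.1668) = 0.8464.
C = 0.3611 × 0.8464 = 0.306 kg/m³.

0.306 kg/m³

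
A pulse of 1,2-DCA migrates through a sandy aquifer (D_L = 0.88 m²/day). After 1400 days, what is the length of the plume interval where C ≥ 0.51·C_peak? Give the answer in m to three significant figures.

115 m

The plume is Gaussian with σ = √(2Dt) = √(2 × 0.88 × 1400) = 49.64 m.
C/C_peak = exp(−Δx²/(2σ²)) = 0.51 ⇒ Δx = σ·√(−2 ln 0.51) = 49.64 × 1.160 = 57.58 m.
Width = 2Δx = 115 m.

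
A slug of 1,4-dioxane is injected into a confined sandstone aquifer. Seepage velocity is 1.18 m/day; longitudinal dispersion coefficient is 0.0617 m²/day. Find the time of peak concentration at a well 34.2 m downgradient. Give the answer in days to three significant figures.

For the 1D instantaneous-source solution, setting ∂C/∂t = 0 at fixed x gives v²t² + 2Dt − x² = 0, so t = (√(D² + v²x²) − D)/v².
√(D² + v²x²) = √(0.0617² + 1.18² × 34.2²) = 40.36; v² = 1.3924.
t = (40.36 − 0.0617)/1.3924 = 28.9 days (vs. the pure-advection estimate x/v = 29.0 d).

28.9 days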